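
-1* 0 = 0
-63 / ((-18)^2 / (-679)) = 132.03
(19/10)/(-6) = -19/60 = -0.32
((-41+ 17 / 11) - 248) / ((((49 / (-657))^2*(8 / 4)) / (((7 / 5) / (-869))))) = 682437069 / 16393685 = 41.63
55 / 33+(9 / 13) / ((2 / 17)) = 589 / 78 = 7.55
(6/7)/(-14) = -3/49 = -0.06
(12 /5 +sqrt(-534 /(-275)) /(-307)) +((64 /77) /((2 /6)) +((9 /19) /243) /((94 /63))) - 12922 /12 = -368537823 /343805 - sqrt(5874) /16885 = -1071.94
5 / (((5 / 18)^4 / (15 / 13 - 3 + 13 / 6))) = 17496 / 65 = 269.17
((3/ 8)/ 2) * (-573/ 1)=-1719/ 16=-107.44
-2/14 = -1/7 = -0.14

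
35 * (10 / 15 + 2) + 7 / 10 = 2821 / 30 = 94.03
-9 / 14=-0.64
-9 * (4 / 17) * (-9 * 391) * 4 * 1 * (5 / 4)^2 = 46575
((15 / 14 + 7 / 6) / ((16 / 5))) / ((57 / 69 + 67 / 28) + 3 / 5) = 27025 / 147564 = 0.18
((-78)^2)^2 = 37015056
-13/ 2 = -6.50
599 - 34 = 565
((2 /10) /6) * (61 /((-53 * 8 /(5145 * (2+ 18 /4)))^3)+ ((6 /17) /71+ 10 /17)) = -22030446066502673903 /22080864952320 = -997716.63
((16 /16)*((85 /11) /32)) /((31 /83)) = 7055 /10912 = 0.65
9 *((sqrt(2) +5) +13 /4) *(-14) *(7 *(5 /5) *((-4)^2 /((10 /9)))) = -523908 /5 - 63504 *sqrt(2) /5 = -122743.24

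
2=2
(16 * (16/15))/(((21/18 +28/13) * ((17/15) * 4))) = 4992/4403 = 1.13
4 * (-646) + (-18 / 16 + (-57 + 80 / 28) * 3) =-153863 / 56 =-2747.55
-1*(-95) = 95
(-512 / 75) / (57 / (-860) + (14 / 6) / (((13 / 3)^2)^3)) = 425068107776 / 4104978795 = 103.55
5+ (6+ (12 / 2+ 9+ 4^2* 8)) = 154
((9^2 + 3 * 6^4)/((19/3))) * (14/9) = 18522/19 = 974.84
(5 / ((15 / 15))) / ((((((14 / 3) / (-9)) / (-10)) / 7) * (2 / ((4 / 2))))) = 675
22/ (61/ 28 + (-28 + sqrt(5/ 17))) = -7571256/ 8882473 - 17248 *sqrt(85)/ 8882473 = -0.87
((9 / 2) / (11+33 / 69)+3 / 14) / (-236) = -747 / 290752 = -0.00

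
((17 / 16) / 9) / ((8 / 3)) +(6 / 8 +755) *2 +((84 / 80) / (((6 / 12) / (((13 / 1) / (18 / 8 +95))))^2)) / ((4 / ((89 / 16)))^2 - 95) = 328665616981447459 / 217437091351680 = 1511.54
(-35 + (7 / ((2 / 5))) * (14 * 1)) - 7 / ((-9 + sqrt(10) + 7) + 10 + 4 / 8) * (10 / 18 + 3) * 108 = -20.49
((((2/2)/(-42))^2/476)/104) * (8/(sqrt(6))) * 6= 0.00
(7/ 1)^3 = 343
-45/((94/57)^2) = -146205/8836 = -16.55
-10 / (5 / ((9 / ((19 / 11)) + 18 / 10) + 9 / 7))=-16.59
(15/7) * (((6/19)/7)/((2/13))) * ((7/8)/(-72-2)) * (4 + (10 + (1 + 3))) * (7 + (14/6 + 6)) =-40365/19684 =-2.05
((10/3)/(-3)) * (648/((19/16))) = -11520/19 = -606.32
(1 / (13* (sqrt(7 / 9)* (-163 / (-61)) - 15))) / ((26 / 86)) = -21600405 / 1241988098 - 1282647* sqrt(7) / 1241988098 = -0.02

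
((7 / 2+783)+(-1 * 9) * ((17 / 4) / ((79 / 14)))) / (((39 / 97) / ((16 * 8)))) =764800768 / 3081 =248231.34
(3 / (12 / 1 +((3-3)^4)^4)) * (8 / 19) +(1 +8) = 173 / 19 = 9.11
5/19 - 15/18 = -65/114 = -0.57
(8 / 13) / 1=8 / 13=0.62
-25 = -25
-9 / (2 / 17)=-76.50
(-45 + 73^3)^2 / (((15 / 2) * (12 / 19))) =1437342559448 / 45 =31940945765.51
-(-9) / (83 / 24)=216 / 83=2.60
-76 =-76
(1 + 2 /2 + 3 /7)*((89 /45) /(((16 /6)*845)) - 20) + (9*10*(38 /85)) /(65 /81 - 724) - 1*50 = -69712970386741 /706849361400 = -98.62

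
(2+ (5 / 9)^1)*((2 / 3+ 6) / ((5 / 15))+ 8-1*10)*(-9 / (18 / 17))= -391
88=88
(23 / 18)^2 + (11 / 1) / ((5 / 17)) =63233 / 1620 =39.03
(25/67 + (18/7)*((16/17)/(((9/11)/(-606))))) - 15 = -14408524/7973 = -1807.16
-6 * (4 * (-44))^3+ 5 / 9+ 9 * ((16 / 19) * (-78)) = 5593421183 / 171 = 32710065.40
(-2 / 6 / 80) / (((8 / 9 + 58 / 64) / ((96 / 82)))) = -288 / 105985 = -0.00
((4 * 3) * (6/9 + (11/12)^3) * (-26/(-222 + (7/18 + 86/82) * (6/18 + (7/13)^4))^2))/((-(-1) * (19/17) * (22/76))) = -0.03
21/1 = 21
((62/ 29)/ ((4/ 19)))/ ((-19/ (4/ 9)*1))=-62/ 261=-0.24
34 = 34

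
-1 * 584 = -584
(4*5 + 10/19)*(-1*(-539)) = 210210/19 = 11063.68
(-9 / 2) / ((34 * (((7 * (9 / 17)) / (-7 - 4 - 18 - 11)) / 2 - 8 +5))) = 60 / 1381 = 0.04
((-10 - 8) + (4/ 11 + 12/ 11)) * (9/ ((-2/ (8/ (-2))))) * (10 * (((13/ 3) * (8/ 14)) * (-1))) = 81120/ 11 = 7374.55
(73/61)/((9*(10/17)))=1241/5490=0.23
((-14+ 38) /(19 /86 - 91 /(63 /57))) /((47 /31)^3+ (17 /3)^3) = -1245144636 /790022567185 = -0.00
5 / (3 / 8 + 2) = 40 / 19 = 2.11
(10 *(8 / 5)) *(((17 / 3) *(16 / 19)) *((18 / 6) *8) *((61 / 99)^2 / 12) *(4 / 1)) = 129550336 / 558657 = 231.90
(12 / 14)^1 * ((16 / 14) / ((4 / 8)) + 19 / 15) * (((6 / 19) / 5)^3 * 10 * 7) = 322272 / 6001625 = 0.05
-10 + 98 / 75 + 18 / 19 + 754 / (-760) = -49807 / 5700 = -8.74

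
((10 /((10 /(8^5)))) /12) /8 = 1024 /3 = 341.33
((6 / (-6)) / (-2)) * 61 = 61 / 2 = 30.50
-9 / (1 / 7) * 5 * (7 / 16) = -2205 / 16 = -137.81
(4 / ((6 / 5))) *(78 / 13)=20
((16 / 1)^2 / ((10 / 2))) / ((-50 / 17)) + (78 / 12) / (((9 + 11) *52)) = -69607 / 4000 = -17.40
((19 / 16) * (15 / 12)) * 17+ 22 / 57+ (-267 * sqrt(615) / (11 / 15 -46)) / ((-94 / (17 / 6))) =93463 / 3648 -22695 * sqrt(615) / 127652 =21.21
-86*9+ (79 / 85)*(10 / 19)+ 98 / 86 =-10727465 / 13889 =-772.37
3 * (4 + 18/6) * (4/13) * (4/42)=8/13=0.62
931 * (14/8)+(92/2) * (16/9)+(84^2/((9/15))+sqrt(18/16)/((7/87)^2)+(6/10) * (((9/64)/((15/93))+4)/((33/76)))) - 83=22707 * sqrt(2)/196+530432489/39600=13558.60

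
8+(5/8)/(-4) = 251/32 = 7.84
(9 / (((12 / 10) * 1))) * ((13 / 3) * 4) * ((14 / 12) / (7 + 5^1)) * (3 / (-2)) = -455 / 24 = -18.96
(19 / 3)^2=361 / 9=40.11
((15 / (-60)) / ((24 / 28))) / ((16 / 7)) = -49 / 384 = -0.13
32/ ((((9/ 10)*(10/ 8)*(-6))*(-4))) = 32/ 27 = 1.19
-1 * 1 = -1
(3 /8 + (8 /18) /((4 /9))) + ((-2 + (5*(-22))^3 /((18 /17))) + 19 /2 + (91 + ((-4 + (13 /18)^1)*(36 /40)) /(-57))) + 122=-1256833.63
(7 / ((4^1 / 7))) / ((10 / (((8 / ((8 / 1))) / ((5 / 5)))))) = 49 / 40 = 1.22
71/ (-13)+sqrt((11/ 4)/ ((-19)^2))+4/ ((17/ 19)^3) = sqrt(11)/ 38+7845/ 63869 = 0.21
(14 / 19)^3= 2744 / 6859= 0.40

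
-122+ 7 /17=-121.59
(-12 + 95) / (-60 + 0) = -83 / 60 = -1.38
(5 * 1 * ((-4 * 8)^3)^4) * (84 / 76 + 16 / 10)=296300826683959672832 / 19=15594780351787351201.68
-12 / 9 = -4 / 3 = -1.33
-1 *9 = -9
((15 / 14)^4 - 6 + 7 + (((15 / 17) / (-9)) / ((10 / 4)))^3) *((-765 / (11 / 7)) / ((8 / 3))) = -423.12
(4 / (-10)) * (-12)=24 / 5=4.80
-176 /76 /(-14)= 22 /133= 0.17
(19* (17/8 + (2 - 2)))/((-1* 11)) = -323/88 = -3.67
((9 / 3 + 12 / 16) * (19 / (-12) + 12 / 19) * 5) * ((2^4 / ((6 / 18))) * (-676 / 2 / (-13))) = -423150 / 19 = -22271.05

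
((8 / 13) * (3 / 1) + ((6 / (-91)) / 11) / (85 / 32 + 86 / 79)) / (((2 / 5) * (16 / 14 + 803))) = 43699620 / 7620433249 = 0.01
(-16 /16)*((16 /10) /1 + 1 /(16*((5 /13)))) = -141 /80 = -1.76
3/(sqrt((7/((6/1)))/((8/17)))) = 1.91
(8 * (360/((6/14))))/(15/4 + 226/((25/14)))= 672000/13031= 51.57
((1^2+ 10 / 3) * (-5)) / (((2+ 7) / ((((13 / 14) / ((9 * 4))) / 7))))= -845 / 95256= -0.01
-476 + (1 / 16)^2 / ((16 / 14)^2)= -7798735 / 16384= -476.00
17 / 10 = 1.70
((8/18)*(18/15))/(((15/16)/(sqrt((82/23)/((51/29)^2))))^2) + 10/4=3.20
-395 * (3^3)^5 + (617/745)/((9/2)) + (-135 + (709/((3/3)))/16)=-608043553178411/107280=-5667818355.50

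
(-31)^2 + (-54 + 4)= 911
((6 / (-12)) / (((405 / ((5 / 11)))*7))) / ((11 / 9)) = -1 / 15246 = -0.00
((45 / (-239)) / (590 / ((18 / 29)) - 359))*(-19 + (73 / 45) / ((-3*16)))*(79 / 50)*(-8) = -9743781 / 127243600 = -0.08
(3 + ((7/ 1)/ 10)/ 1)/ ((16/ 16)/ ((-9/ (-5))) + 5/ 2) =333/ 275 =1.21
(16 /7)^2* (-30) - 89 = -12041 /49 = -245.73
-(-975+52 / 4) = 962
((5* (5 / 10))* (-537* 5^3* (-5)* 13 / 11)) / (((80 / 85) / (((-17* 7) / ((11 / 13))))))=-573729121875 / 3872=-148173843.46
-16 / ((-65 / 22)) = 352 / 65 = 5.42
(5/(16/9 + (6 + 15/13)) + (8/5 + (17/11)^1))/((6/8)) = 1408/285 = 4.94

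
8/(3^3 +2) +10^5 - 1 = 2899979/29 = 99999.28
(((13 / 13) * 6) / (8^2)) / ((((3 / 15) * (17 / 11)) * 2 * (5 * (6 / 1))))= 11 / 2176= 0.01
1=1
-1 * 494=-494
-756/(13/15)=-11340/13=-872.31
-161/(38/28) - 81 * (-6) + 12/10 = 35014/95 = 368.57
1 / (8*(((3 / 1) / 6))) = 1 / 4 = 0.25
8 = 8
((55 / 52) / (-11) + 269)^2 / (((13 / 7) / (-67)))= -2608696.28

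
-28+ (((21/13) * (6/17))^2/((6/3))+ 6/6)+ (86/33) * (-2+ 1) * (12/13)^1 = -15710867/537251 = -29.24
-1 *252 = -252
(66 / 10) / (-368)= -33 / 1840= -0.02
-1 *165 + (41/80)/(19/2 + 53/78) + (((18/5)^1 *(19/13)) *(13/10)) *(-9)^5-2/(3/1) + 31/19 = -3657381754541/9051600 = -404059.14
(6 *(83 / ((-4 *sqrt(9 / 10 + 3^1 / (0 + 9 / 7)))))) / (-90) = 83 *sqrt(2910) / 5820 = 0.77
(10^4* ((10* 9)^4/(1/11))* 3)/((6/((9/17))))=32476950000000/17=1910408823529.41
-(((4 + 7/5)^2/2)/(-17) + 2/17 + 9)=-413/50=-8.26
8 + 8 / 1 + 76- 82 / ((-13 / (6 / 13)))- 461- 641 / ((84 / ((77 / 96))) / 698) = -4638.31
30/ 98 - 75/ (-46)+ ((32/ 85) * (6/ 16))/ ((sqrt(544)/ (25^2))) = 4365/ 2254+ 375 * sqrt(34)/ 578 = 5.72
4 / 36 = 1 / 9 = 0.11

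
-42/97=-0.43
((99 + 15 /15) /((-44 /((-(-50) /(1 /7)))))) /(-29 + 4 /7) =61250 /2189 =27.98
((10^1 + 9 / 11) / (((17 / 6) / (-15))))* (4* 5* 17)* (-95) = 20349000 / 11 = 1849909.09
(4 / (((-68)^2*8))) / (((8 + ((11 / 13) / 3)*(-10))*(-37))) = -39 / 69119552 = -0.00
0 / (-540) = 0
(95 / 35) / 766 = 19 / 5362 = 0.00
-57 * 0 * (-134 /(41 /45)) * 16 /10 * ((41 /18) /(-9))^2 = 0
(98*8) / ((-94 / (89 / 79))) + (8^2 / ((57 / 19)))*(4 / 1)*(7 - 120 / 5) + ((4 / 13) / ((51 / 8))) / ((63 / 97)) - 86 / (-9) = -224945179730 / 155088297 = -1450.43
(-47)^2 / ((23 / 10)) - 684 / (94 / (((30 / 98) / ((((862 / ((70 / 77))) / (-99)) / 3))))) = 21942308020 / 22829639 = 961.13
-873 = -873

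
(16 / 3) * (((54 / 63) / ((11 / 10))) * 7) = 320 / 11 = 29.09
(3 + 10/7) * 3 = 93/7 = 13.29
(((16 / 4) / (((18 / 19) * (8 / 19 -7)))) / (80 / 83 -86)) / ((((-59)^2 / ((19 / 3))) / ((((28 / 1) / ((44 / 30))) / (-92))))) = -3985079 / 1398584518650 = -0.00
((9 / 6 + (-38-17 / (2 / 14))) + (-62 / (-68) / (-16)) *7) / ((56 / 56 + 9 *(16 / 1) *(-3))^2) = -84809 / 101053984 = -0.00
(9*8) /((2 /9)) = 324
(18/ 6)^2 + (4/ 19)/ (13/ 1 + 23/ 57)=1722/ 191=9.02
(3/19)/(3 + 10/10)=3/76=0.04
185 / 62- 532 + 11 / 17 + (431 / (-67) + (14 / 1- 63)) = -41226923 / 70618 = -583.80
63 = 63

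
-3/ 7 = -0.43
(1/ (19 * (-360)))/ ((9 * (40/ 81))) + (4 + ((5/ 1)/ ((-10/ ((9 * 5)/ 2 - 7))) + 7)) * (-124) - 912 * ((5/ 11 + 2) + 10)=-3933060811/ 334400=-11761.55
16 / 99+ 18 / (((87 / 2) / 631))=750092 / 2871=261.27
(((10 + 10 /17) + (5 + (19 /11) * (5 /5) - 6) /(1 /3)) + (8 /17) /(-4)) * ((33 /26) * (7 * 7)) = 13377 /17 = 786.88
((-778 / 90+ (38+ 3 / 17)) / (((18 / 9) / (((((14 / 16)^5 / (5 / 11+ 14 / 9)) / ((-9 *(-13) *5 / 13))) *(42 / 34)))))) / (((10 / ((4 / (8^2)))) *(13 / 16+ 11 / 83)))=37916978561 / 55431402240000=0.00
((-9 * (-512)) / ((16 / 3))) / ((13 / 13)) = 864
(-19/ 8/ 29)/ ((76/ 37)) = -37/ 928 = -0.04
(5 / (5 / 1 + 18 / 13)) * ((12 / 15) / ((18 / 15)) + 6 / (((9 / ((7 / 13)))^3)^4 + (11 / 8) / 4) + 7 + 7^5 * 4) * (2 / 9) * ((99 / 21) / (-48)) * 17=-516245468579659167344594993019117635 / 26424708357636477172848408761448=-19536.47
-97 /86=-1.13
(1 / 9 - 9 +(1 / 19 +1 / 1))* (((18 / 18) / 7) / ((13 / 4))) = -5360 / 15561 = -0.34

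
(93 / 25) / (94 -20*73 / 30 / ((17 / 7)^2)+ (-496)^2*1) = 80631 / 5334255400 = 0.00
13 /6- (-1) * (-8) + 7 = 7 /6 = 1.17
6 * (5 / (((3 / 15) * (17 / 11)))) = 1650 / 17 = 97.06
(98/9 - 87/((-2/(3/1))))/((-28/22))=-27995/252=-111.09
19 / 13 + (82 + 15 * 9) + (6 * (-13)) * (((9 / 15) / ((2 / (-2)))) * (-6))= -4052 / 65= -62.34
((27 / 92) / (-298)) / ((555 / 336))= -378 / 633995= -0.00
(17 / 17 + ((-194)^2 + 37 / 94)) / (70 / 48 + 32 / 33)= 467004780 / 30127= 15501.20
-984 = -984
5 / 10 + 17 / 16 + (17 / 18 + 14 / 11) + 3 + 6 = 12.78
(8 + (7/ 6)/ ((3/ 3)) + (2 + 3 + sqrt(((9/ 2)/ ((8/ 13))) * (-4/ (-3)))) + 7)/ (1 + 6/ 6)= sqrt(39)/ 4 + 127/ 12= 12.14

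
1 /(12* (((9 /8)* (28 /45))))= 5 /42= 0.12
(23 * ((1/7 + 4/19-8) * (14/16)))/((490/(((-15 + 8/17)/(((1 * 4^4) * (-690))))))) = -4407/170598400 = -0.00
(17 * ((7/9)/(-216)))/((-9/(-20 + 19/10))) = -21539/174960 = -0.12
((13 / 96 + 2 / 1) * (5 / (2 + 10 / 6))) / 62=1025 / 21824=0.05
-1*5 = -5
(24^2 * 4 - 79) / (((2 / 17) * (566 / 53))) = 2004725 / 1132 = 1770.96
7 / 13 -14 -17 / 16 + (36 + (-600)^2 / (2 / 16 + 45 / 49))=29354787003 / 85072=345058.15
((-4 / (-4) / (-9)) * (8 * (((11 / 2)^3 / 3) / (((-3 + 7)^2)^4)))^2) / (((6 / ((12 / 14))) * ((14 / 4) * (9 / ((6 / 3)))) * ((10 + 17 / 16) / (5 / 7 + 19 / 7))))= -1771561 / 123755229609984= -0.00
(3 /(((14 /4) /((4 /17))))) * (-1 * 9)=-216 /119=-1.82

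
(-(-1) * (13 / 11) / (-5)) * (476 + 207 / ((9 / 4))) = -7384 / 55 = -134.25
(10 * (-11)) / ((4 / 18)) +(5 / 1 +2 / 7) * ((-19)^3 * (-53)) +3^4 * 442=13697648 / 7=1956806.86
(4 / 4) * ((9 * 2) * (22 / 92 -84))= -34677 / 23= -1507.70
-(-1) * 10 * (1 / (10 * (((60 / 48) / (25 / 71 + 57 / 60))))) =1849 / 1775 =1.04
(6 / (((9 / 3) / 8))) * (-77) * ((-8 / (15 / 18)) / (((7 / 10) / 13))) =219648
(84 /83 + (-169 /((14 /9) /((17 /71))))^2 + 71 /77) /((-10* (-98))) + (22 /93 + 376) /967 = 17196953386202083 /15900436263957168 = 1.08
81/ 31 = 2.61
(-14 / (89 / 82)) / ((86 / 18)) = -10332 / 3827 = -2.70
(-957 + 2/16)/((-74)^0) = -7655/8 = -956.88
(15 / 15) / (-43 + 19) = -0.04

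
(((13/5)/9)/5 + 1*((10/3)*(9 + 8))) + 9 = 14788/225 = 65.72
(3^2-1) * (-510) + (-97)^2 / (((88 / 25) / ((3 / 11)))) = -3351.00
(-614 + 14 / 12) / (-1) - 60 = 3317 / 6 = 552.83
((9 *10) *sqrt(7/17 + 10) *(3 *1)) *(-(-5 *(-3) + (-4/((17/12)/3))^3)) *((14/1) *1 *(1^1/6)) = 1834742070 *sqrt(3009)/83521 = 1205009.38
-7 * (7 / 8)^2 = -343 / 64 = -5.36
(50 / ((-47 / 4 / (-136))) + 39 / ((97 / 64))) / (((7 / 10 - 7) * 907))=-27557120 / 260505819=-0.11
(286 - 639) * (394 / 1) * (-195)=27120990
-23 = -23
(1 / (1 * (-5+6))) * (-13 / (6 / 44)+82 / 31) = -8620 / 93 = -92.69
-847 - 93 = -940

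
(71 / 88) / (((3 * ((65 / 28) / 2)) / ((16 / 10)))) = 3976 / 10725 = 0.37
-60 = -60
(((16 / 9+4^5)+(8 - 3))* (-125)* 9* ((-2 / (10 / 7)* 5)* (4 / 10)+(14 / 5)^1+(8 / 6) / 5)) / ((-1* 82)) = 463850 / 123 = 3771.14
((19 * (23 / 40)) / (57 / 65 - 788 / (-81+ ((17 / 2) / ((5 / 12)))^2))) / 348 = -15867033 / 745088416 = -0.02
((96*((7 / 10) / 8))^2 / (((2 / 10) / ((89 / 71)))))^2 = 24647744016 / 126025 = 195578.21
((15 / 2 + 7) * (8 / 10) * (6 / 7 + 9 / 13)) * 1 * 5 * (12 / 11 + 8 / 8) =188094 / 1001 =187.91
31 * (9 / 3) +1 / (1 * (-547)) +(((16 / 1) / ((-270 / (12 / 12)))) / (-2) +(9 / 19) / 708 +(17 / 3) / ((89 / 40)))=2816581459903 / 29469767220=95.58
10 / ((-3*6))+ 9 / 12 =7 / 36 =0.19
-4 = -4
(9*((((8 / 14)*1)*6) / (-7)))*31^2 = -207576 / 49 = -4236.24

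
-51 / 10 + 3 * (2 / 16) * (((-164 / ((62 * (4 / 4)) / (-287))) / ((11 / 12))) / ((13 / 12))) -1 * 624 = -15179643 / 44330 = -342.42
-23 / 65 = -0.35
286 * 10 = 2860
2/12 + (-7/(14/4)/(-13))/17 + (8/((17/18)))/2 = 5849/1326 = 4.41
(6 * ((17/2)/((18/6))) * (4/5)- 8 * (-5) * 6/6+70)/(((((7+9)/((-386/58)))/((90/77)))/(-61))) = 32740713/8932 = 3665.55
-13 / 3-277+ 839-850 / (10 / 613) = -154642 / 3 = -51547.33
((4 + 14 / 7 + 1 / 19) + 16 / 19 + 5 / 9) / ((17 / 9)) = 1274 / 323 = 3.94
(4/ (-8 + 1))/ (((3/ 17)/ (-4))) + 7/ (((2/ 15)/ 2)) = 2477/ 21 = 117.95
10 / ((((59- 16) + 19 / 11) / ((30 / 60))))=55 / 492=0.11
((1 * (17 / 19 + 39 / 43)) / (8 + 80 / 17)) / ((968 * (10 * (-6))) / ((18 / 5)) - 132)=-782 / 89699247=-0.00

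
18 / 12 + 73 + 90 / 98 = 7391 / 98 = 75.42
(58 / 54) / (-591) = -29 / 15957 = -0.00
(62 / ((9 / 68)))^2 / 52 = 4443664 / 1053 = 4220.00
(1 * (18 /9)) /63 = 2 /63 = 0.03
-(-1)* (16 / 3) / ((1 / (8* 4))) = 512 / 3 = 170.67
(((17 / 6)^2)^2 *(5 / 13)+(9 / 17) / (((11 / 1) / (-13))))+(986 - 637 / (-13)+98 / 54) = 3342684791 / 3150576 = 1060.98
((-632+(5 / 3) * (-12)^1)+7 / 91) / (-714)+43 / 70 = 11814 / 7735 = 1.53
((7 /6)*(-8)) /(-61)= 28 /183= 0.15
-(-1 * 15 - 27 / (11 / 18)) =651 / 11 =59.18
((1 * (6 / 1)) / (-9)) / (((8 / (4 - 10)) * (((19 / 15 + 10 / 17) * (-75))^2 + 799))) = 289 / 11648272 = 0.00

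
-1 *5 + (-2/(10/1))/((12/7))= -307/60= -5.12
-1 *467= -467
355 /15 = 71 /3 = 23.67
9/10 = 0.90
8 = 8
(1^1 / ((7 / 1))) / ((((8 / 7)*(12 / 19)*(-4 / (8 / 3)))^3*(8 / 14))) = -2352637 / 11943936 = -0.20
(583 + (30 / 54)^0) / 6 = 292 / 3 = 97.33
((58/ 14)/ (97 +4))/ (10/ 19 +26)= 551/ 356328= 0.00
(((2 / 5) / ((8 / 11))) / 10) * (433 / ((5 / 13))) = 61919 / 1000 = 61.92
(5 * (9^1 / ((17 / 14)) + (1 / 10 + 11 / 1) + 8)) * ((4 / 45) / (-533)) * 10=-18028 / 81549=-0.22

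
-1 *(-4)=4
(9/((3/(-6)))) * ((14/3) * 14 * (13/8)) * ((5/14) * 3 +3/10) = -13104/5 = -2620.80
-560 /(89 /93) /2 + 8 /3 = -77408 /267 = -289.92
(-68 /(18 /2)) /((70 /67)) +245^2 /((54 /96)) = 33611722 /315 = 106703.88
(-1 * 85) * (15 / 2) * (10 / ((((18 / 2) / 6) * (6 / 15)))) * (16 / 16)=-10625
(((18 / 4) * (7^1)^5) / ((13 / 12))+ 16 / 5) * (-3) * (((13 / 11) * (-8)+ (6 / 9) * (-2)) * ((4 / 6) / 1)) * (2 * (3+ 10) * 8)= 51698012416 / 165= 313321287.37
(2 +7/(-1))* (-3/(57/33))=165/19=8.68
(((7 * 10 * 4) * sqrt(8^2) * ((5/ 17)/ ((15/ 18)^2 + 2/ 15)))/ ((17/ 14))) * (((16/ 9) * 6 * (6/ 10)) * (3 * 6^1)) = 3251404800/ 43061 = 75506.95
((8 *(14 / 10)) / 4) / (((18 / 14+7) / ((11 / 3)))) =539 / 435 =1.24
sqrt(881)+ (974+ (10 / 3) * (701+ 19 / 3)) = sqrt(881)+ 29986 / 9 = 3361.46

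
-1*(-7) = 7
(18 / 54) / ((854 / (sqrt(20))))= sqrt(5) / 1281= 0.00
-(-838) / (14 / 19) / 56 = 20.31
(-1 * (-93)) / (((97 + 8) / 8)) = 248 / 35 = 7.09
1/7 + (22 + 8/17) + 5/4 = 11359/476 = 23.86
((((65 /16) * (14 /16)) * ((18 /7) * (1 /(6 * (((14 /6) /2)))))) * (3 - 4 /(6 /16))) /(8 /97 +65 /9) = -1.37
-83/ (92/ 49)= -44.21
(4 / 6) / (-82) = -1 / 123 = -0.01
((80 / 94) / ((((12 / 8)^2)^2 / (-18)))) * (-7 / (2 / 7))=31360 / 423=74.14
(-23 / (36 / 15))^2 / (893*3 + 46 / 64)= 26450 / 771759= 0.03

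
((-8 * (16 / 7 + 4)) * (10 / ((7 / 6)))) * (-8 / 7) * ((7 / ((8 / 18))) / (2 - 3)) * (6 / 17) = -2280960 / 833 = -2738.25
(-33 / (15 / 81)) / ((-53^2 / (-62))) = -55242 / 14045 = -3.93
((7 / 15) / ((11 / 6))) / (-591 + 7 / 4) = -56 / 129635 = -0.00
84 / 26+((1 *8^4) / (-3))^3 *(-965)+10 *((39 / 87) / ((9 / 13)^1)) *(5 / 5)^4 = 25000489234039276 / 10179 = 2456085001870.45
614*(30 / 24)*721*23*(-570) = -7254647925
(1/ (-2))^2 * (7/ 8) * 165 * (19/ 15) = 1463/ 32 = 45.72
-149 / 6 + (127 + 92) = 1165 / 6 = 194.17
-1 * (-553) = 553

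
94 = 94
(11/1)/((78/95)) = 1045/78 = 13.40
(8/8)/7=1/7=0.14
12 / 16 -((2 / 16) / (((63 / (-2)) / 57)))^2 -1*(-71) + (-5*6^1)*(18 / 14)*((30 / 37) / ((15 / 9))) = 13819679 / 261072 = 52.93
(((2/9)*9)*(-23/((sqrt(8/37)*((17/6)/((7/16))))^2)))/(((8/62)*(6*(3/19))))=-24560711/591872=-41.50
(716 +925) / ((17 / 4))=6564 / 17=386.12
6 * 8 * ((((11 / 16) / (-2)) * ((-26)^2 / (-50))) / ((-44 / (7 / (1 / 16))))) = -14196 / 25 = -567.84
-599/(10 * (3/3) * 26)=-599/260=-2.30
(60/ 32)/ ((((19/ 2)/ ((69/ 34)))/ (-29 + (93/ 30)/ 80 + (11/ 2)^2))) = 213417/ 413440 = 0.52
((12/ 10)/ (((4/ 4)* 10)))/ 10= 3/ 250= 0.01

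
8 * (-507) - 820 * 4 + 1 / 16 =-117375 / 16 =-7335.94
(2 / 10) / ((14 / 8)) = 4 / 35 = 0.11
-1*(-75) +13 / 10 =763 / 10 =76.30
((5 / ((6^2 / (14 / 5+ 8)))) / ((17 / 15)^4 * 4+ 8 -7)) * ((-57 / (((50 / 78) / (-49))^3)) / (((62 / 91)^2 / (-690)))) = -4248657412862046093 / 568777460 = -7469806227.66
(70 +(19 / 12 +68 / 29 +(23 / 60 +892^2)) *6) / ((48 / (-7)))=-4845691067 / 6960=-696219.98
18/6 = 3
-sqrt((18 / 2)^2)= -9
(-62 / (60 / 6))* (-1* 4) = 124 / 5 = 24.80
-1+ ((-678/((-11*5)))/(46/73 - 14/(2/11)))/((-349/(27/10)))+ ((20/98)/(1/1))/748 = -890054622321/891411001250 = -1.00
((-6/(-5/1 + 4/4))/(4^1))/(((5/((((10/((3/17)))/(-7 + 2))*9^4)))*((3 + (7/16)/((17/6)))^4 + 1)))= -9539258139648/171065958485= -55.76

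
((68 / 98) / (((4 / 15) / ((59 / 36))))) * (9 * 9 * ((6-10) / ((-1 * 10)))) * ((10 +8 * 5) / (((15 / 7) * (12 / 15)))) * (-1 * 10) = -1128375 / 28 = -40299.11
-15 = -15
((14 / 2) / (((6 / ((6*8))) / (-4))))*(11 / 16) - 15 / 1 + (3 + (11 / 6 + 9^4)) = 38381 / 6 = 6396.83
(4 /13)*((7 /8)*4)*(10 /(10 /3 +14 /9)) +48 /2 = 3747 /143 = 26.20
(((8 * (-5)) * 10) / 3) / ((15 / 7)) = -560 / 9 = -62.22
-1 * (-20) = 20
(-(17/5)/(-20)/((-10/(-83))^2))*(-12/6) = -117113/5000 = -23.42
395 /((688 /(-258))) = -1185 /8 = -148.12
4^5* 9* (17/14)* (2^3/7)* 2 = 1253376/49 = 25579.10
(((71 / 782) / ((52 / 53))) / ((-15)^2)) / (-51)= -3763 / 466619400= -0.00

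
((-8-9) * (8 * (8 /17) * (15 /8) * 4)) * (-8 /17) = 225.88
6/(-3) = -2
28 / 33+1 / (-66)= 5 / 6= 0.83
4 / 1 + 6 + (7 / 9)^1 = 97 / 9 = 10.78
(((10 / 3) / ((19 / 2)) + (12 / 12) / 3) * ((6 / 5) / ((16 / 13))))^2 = 257049 / 577600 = 0.45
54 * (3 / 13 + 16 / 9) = 1410 / 13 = 108.46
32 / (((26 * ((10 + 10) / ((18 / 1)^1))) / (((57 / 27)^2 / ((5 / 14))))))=40432 / 2925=13.82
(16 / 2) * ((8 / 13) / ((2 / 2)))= 64 / 13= 4.92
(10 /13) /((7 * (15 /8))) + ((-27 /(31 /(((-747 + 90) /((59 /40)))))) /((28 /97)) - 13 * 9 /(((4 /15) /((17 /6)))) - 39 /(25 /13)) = 8051207923 /99863400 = 80.62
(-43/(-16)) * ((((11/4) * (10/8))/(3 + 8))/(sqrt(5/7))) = 43 * sqrt(35)/256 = 0.99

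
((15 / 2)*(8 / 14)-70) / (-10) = 46 / 7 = 6.57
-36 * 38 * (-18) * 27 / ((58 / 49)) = 16288776 / 29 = 561681.93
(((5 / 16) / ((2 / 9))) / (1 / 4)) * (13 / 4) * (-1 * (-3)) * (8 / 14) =1755 / 56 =31.34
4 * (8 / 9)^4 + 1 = 22945 / 6561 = 3.50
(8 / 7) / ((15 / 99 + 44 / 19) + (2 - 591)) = -1254 / 643573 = -0.00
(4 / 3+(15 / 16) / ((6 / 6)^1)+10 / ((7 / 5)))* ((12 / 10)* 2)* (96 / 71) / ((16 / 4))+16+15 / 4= 272227 / 9940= 27.39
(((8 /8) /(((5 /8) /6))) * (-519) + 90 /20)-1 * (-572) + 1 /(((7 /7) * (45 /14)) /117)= -8739 /2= -4369.50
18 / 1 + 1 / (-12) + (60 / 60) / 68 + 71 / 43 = 85889 / 4386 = 19.58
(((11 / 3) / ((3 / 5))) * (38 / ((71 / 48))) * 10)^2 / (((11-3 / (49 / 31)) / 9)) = 2739672320000 / 1124143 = 2437120.83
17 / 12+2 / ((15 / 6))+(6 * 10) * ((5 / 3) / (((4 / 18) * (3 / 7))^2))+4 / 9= 1984979 / 180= 11027.66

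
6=6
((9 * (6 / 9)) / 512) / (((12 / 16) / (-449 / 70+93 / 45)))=-0.07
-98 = -98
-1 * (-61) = 61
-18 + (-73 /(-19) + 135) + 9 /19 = 2305 /19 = 121.32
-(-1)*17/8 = 17/8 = 2.12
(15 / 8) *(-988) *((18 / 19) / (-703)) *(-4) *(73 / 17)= -512460 / 11951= -42.88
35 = 35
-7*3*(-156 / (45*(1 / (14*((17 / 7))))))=12376 / 5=2475.20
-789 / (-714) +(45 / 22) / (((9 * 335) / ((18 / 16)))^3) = 11137374196271 / 10078688435200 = 1.11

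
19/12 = 1.58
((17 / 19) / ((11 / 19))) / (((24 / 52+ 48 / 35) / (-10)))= -38675 / 4587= -8.43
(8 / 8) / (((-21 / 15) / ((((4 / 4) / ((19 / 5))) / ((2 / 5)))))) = -125 / 266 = -0.47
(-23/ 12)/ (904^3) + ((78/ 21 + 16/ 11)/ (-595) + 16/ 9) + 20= 26525023125877613/ 1218471801845760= 21.77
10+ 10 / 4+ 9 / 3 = 31 / 2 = 15.50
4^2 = 16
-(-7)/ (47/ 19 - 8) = -19/ 15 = -1.27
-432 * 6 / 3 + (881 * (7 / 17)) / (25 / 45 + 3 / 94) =-297522 / 1207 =-246.50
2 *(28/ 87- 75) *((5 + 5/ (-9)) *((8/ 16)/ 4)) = -82.98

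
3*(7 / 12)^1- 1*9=-29 / 4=-7.25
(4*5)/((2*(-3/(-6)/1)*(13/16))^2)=5120/169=30.30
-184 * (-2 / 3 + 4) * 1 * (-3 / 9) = 1840 / 9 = 204.44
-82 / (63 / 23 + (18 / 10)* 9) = -4715 / 1089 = -4.33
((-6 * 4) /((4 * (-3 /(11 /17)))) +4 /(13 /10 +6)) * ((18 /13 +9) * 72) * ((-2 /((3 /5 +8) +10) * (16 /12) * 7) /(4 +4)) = -86410800 /500123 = -172.78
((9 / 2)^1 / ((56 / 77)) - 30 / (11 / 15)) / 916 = -6111 / 161216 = -0.04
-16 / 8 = -2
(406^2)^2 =27170906896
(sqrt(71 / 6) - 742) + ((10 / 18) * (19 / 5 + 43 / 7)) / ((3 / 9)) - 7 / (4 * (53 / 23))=-722.75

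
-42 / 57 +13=233 / 19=12.26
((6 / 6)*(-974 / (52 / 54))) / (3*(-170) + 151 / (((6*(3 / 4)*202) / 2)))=11952441 / 6022744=1.98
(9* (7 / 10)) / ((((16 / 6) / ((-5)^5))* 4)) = -1845.70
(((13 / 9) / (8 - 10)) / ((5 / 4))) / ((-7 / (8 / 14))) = 104 / 2205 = 0.05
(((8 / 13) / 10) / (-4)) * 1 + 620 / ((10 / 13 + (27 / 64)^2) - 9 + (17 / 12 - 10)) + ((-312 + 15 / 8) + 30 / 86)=-20623048879019 / 59422169560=-347.06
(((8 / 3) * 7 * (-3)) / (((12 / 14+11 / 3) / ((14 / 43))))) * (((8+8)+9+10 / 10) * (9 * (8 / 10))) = -15410304 / 20425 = -754.48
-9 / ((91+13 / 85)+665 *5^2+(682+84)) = -765 / 1485983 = -0.00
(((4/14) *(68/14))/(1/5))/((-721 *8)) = -85/70658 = -0.00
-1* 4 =-4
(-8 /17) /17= -8 /289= -0.03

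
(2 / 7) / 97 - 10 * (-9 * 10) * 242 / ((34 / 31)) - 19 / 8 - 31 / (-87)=1595380131349 / 8033928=198580.34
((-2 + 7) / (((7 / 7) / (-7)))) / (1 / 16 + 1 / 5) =-400 / 3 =-133.33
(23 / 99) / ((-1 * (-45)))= 23 / 4455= 0.01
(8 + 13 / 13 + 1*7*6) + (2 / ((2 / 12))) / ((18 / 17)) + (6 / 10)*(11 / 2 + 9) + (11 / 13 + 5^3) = 76783 / 390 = 196.88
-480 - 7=-487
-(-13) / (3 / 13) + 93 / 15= 62.53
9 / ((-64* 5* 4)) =-9 / 1280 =-0.01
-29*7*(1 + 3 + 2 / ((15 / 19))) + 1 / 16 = -318289 / 240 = -1326.20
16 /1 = 16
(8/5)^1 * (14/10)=56/25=2.24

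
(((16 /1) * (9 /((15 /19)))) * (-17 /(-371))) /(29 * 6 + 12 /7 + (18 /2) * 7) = 5168 /147605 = 0.04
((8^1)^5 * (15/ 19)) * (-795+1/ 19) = -7423918080/ 361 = -20564870.03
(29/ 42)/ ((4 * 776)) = 29/ 130368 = 0.00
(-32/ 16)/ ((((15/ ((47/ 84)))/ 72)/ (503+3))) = -95128/ 35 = -2717.94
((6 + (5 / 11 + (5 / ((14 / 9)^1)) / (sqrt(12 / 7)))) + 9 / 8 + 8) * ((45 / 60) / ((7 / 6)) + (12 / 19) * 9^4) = 74742.75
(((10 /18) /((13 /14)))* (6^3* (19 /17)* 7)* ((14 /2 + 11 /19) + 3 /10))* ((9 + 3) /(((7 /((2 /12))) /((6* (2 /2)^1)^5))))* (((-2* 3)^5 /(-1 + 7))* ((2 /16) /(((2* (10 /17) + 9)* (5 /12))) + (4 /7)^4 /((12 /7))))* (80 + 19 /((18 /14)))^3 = -16769113308864560074752 /9367085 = -1790216840016350.88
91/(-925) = -91/925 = -0.10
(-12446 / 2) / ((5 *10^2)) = -6223 / 500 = -12.45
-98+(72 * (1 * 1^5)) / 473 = -46282 / 473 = -97.85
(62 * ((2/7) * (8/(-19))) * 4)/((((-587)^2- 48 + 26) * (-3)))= 3968/137474253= 0.00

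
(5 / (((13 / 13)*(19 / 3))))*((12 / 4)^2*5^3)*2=33750 / 19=1776.32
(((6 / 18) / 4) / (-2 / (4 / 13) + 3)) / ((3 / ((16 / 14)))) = -0.01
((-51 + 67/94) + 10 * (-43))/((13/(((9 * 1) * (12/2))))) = -1218969/611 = -1995.04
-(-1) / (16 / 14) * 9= 63 / 8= 7.88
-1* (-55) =55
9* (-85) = -765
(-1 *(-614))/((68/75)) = 23025/34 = 677.21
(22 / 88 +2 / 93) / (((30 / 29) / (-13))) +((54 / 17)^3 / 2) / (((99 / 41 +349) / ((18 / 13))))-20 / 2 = -17136000902393 / 1283713250040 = -13.35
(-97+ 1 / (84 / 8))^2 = 4141225 / 441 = 9390.53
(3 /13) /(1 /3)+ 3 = 3.69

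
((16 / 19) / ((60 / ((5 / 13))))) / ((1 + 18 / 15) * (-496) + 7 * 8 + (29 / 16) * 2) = -160 / 30575883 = -0.00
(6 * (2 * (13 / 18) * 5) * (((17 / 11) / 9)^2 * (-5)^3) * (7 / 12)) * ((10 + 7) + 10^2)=-213679375 / 19602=-10900.90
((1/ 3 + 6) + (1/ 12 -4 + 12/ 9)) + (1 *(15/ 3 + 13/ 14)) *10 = 1765/ 28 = 63.04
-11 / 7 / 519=-11 / 3633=-0.00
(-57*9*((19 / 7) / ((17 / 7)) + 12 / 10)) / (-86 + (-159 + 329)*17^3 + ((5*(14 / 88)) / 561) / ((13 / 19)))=-1907627436 / 1339923056365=-0.00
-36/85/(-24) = 3/170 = 0.02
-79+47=-32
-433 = -433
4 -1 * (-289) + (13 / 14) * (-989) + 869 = 3411 / 14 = 243.64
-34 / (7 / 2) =-68 / 7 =-9.71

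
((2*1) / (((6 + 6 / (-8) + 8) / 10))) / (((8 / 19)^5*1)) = 12380495 / 108544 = 114.06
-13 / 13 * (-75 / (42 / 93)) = 2325 / 14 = 166.07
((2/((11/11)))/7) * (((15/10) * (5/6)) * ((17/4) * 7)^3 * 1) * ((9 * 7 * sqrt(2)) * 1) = 75832155 * sqrt(2)/128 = 837834.86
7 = 7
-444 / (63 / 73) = -10804 / 21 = -514.48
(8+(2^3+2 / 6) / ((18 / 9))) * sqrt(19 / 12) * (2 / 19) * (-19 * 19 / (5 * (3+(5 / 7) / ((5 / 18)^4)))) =-242725 * sqrt(57) / 1936818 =-0.95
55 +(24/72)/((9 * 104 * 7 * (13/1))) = 55.00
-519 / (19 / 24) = -12456 / 19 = -655.58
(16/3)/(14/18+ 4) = 48/43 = 1.12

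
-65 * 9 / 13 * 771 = -34695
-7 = -7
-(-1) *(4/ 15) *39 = 52/ 5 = 10.40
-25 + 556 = 531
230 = 230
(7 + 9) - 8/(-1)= 24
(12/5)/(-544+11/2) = -8/1795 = -0.00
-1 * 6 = -6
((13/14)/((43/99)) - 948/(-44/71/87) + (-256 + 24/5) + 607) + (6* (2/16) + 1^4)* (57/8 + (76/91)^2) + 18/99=11948427326557/89529440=133458.08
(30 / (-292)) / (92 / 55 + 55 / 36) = -14850 / 462601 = -0.03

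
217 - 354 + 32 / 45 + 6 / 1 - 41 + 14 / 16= -61349 / 360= -170.41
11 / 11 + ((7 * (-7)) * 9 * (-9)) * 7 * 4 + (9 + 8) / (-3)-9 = 111118.33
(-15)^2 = 225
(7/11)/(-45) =-7/495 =-0.01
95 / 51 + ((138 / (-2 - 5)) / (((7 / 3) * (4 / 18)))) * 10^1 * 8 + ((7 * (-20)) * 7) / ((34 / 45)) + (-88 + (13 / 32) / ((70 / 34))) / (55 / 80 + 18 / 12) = -546902039 / 124950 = -4376.97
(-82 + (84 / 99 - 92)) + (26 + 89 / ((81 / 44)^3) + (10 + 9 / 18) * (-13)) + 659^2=5074334457547 / 11691702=434011.61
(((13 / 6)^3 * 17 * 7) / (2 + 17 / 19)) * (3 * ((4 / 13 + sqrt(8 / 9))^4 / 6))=614992 * sqrt(2) / 3645 + 426307028 / 1563705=511.24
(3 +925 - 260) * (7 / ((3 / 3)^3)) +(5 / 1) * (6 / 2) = 4691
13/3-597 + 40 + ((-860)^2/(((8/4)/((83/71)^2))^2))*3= 78933259409002/76235043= 1035393.39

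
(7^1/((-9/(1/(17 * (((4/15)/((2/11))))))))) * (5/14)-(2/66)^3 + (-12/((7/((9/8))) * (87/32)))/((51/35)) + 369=26114913899/70867764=368.50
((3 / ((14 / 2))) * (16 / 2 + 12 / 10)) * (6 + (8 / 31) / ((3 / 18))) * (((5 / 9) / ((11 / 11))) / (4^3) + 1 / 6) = 90597 / 17360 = 5.22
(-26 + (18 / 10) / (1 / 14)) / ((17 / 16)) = -64 / 85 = -0.75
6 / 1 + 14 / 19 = 6.74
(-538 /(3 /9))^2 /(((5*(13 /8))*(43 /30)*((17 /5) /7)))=4376393280 /9503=460527.55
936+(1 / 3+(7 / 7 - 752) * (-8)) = 20833 / 3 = 6944.33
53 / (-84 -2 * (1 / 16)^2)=-6784 / 10753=-0.63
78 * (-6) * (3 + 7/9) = -1768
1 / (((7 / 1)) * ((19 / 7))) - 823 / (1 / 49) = -40326.95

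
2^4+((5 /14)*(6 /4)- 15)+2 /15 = 701 /420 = 1.67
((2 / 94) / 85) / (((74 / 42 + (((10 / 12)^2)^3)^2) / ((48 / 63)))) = 0.00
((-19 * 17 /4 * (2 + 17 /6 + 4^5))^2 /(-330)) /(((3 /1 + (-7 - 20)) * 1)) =3975553466641 /4561920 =871464.97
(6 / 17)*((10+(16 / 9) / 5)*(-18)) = -5592 / 85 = -65.79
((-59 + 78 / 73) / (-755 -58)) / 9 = 0.01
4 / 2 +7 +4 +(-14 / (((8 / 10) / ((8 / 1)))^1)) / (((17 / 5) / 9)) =-6079 / 17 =-357.59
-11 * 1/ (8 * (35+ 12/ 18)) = -33/ 856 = -0.04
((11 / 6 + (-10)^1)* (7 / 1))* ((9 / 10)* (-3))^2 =-83349 / 200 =-416.74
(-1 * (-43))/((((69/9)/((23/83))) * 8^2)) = 129/5312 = 0.02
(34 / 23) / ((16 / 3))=51 / 184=0.28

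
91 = 91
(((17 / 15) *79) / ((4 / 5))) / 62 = 1.81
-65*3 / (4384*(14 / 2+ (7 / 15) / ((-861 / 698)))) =-359775 / 53559328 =-0.01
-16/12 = -4/3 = -1.33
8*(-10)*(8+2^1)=-800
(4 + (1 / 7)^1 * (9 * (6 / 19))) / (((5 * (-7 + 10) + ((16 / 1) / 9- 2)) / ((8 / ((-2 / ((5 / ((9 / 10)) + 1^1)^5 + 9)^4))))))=-614170138158831634906260262007261440000 / 23895216033917557062321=-25702640113697271.96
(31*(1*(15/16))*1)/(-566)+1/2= 4063/9056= 0.45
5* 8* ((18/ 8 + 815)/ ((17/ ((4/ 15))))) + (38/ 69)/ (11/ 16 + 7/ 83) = 205797096/ 400775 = 513.50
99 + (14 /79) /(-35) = 98.99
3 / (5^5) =3 / 3125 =0.00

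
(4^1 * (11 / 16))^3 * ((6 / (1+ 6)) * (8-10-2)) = -3993 / 56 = -71.30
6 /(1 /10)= 60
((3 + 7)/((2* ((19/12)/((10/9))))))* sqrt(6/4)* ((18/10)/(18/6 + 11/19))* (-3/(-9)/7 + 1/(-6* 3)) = -5* sqrt(6)/714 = -0.02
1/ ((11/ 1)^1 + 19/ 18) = 18/ 217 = 0.08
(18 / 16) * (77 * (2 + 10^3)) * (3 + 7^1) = 1735965 / 2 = 867982.50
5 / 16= 0.31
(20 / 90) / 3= 2 / 27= 0.07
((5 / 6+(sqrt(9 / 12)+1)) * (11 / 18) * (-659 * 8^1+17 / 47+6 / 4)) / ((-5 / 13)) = 23613733 * sqrt(3) / 5640+259751063 / 16920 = 22603.52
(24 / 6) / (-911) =-0.00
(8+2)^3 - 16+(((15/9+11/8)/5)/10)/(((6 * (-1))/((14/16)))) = 56677889/57600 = 983.99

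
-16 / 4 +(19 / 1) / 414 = -1637 / 414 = -3.95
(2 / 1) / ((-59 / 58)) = -116 / 59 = -1.97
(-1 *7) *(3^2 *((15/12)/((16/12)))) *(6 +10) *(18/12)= -2835/2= -1417.50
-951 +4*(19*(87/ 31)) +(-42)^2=31815/ 31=1026.29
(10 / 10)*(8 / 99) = 8 / 99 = 0.08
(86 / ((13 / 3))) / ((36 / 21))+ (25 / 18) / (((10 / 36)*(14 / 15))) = 1541 / 91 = 16.93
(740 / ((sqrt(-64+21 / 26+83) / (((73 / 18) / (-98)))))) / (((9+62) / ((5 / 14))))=-13505 *sqrt(13390) / 45150462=-0.03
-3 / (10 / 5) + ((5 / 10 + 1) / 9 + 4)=8 / 3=2.67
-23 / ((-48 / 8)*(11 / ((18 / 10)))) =0.63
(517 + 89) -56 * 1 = 550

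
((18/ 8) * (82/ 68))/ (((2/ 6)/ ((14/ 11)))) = 7749/ 748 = 10.36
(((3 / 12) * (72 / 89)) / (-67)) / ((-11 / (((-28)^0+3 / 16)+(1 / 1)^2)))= 315 / 524744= 0.00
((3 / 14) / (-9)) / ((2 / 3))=-1 / 28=-0.04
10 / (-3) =-10 / 3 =-3.33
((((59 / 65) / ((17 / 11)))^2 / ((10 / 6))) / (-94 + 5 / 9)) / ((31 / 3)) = -34117281 / 159166713875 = -0.00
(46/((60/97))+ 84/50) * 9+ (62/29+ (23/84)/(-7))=292662971/426300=686.52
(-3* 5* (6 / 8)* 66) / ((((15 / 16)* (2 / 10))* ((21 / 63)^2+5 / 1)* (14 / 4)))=-35640 / 161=-221.37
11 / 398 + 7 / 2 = 702 / 199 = 3.53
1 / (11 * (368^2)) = 1 / 1489664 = 0.00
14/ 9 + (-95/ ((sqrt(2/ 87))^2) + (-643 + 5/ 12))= -171847/ 36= -4773.53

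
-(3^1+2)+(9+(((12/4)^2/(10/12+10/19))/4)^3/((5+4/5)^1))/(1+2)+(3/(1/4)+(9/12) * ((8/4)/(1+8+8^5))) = 58109943631223/5663465720600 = 10.26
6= 6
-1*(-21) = 21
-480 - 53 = -533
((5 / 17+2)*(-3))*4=-468 / 17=-27.53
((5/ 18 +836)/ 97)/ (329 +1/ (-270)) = 225795/ 8616413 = 0.03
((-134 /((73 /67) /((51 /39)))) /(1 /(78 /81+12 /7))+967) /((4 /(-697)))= -67060691707 /717444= -93471.67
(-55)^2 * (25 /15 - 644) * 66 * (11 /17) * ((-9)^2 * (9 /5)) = -205674279030 /17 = -12098487001.76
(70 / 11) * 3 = 210 / 11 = 19.09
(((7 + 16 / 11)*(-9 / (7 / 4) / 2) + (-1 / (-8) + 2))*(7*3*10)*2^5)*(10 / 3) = -4833200 / 11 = -439381.82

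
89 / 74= 1.20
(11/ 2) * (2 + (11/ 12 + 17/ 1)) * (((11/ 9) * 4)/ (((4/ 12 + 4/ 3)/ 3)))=28919/ 30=963.97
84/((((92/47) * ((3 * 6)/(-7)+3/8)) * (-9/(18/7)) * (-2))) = -2632/943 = -2.79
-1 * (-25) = 25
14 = 14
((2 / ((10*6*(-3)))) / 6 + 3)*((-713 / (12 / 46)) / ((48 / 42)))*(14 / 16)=-6273.87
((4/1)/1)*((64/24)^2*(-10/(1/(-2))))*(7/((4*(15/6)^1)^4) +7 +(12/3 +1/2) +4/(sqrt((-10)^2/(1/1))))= 846272/125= 6770.18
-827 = -827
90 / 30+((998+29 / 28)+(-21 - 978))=3.04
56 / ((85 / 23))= 1288 / 85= 15.15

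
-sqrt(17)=-4.12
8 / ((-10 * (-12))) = 1 / 15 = 0.07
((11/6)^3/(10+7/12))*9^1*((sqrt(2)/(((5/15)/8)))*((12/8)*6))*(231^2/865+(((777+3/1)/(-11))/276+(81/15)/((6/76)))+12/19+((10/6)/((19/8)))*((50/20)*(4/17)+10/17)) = 121276741368024*sqrt(2)/816112795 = 210156.26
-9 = -9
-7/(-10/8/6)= 33.60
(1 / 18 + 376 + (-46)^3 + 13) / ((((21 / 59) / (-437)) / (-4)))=-89984990470 / 189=-476111060.69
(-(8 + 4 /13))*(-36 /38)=1944 /247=7.87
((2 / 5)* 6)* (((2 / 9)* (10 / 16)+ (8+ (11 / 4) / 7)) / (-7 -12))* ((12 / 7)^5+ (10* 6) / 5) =-28.89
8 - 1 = 7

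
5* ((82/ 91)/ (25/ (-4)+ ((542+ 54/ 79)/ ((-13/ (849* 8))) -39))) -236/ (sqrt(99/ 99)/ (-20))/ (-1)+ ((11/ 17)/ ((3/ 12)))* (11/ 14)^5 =-12566099888257759817/ 2662746524307016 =-4719.22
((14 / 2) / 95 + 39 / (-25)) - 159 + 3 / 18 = -456911 / 2850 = -160.32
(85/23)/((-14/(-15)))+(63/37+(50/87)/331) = 1943270117/343087458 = 5.66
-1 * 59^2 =-3481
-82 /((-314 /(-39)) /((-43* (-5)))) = -343785 /157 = -2189.71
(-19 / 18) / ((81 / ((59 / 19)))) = -59 / 1458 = -0.04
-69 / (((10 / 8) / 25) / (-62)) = 85560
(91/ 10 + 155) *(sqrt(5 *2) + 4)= 1641 *sqrt(10)/ 10 + 3282/ 5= 1175.33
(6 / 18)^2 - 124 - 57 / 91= -101978 / 819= -124.52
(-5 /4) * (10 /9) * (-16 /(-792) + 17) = -42125 /1782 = -23.64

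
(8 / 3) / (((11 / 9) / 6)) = 144 / 11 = 13.09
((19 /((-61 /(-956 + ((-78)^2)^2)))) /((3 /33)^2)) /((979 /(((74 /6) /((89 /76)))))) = -21753482682800 /1449543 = -15007131.68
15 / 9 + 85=260 / 3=86.67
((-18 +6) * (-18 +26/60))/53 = 1054/265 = 3.98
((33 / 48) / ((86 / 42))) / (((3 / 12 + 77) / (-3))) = -231 / 17716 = -0.01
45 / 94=0.48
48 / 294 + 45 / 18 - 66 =-6207 / 98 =-63.34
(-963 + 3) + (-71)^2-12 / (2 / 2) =4069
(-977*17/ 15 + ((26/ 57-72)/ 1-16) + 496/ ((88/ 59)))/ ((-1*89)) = 901067/ 93005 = 9.69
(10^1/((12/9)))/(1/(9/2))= 135/4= 33.75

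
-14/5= -2.80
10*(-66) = -660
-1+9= 8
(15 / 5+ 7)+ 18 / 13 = 148 / 13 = 11.38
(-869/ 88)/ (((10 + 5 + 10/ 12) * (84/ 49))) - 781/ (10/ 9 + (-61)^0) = -562873/ 1520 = -370.31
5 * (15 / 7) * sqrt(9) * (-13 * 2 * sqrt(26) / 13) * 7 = -450 * sqrt(26) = -2294.56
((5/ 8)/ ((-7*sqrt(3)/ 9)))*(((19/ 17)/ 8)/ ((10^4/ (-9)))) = 513*sqrt(3)/ 15232000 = 0.00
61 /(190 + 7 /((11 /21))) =671 /2237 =0.30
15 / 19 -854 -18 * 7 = -979.21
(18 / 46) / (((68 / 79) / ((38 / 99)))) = 0.17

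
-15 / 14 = -1.07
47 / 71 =0.66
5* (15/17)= 75/17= 4.41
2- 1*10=-8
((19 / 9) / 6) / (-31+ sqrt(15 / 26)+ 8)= -5681 / 370953-19 * sqrt(390) / 741906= -0.02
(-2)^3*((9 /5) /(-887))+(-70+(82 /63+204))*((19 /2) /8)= 179586859 /1117620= 160.69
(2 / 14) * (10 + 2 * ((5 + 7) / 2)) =22 / 7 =3.14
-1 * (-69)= 69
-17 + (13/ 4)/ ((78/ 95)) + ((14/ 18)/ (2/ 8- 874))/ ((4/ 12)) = -1094159/ 83880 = -13.04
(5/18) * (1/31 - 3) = -230/279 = -0.82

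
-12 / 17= -0.71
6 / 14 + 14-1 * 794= -5457 / 7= -779.57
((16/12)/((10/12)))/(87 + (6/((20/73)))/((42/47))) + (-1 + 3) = 31446/15611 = 2.01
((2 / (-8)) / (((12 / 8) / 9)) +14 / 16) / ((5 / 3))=-3 / 8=-0.38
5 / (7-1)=5 / 6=0.83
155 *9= 1395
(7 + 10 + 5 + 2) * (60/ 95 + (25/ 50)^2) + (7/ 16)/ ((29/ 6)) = 93663/ 4408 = 21.25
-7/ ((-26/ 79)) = 553/ 26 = 21.27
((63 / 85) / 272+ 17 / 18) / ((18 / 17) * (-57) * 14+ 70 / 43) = -770431 / 685954080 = -0.00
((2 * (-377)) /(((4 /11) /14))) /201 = -29029 /201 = -144.42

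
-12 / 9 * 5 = -6.67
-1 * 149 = -149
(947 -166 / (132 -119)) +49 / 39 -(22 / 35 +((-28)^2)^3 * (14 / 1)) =-9208922433358 / 1365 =-6746463321.14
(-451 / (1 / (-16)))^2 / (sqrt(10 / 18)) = 156211968 * sqrt(5) / 5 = 69860115.87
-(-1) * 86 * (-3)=-258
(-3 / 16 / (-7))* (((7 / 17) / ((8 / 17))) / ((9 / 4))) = 1 / 96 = 0.01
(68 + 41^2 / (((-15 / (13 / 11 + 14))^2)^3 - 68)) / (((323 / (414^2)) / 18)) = 192719487544401190282776 / 469924367096601841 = 410107.46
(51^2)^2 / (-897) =-2255067 / 299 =-7542.03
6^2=36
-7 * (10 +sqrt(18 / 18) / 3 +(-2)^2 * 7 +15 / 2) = -1925 / 6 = -320.83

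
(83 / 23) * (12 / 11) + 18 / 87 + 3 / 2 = 82815 / 14674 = 5.64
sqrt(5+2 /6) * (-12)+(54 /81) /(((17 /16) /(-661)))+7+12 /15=-434.66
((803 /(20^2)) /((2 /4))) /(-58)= -803 /11600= -0.07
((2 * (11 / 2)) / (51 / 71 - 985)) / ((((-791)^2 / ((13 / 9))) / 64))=-162448 / 98381454759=-0.00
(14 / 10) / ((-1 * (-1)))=7 / 5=1.40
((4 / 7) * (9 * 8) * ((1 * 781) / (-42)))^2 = 1405350144 / 2401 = 585318.68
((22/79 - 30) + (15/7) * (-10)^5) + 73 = -118476067/553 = -214242.44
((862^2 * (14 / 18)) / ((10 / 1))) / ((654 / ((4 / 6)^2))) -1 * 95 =-7380017 / 132435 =-55.73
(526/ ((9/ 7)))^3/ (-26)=-24958665284/ 9477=-2633604.02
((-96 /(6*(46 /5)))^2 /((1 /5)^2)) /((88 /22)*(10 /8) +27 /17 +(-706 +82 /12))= -4080000 /37370147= -0.11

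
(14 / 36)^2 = 49 / 324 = 0.15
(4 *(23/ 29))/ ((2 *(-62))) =-23/ 899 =-0.03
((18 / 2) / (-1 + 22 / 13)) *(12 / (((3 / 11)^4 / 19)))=14465308 / 27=535752.15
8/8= 1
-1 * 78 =-78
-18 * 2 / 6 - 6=-12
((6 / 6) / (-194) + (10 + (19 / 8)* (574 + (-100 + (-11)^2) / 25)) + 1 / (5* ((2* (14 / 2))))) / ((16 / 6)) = 560278533 / 1086400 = 515.72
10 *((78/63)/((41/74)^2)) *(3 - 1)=2847520/35301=80.66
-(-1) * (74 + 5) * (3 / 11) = 237 / 11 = 21.55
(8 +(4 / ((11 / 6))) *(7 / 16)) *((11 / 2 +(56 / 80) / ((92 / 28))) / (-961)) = -129429 / 2431330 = -0.05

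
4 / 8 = 1 / 2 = 0.50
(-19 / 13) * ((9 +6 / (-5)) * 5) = -57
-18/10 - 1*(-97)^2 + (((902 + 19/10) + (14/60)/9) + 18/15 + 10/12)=-2296307/270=-8504.84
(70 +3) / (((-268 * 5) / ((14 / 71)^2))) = -3577 / 1688735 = -0.00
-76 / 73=-1.04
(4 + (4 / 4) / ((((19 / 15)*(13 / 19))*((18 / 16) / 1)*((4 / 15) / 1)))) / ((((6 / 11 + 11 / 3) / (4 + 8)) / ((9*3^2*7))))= 22902264 / 1807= 12674.19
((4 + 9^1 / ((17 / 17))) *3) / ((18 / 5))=10.83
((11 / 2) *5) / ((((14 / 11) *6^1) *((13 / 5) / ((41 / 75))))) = 0.76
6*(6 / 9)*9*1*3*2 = 216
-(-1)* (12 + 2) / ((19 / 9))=126 / 19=6.63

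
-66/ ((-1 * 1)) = 66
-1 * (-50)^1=50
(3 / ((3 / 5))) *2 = 10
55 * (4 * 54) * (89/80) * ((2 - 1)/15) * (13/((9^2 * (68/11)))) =139997/6120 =22.88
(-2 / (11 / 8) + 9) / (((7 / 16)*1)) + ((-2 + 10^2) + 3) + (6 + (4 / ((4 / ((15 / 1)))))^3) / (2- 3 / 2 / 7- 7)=-2980053 / 5621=-530.16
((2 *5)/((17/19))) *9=1710/17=100.59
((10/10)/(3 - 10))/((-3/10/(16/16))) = 10/21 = 0.48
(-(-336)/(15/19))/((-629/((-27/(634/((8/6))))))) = 38304/996965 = 0.04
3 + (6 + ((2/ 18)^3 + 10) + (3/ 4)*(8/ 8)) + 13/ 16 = 239857/ 11664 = 20.56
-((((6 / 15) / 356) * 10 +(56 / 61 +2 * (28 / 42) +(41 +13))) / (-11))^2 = -839695489801 / 32097230649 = -26.16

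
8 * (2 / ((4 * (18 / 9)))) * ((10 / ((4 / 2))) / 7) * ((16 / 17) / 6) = 80 / 357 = 0.22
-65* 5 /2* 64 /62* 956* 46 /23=-9942400 /31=-320722.58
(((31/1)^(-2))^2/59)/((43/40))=40/2342972777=0.00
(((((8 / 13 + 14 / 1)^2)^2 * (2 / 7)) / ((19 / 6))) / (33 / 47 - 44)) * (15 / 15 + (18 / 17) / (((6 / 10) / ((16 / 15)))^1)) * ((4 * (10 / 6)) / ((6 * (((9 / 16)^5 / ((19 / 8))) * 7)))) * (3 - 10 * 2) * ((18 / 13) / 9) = 128452384522240000 / 26769790515897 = 4798.41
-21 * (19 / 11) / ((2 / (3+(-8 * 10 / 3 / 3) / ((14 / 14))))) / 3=7049 / 198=35.60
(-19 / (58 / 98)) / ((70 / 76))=-5054 / 145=-34.86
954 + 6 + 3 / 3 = 961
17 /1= 17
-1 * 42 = -42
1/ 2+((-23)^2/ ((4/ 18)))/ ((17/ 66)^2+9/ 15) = 4509091/ 1262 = 3572.97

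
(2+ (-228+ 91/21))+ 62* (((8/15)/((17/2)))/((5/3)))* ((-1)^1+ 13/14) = -1979863/8925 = -221.83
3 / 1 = 3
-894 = -894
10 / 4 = 5 / 2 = 2.50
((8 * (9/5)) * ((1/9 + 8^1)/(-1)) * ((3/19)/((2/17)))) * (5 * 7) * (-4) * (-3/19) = -1250928/361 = -3465.17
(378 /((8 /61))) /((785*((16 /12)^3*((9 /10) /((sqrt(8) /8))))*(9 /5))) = 19215*sqrt(2) /80384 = 0.34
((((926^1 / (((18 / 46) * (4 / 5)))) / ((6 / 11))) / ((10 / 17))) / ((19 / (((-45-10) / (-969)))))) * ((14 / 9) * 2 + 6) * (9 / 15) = 52829689 / 350892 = 150.56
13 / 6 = 2.17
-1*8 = -8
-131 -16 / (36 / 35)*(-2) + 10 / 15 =-893 / 9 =-99.22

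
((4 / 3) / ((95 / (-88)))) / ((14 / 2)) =-352 / 1995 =-0.18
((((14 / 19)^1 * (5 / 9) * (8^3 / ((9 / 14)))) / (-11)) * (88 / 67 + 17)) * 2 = -410439680 / 378081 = -1085.59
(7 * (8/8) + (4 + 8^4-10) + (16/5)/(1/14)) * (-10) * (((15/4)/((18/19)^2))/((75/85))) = -4707079/24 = -196128.29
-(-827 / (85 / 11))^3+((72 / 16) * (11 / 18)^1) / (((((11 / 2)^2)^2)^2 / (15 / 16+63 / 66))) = 1225851.34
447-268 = 179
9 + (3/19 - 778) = -14608/19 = -768.84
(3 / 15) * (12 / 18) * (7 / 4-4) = -3 / 10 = -0.30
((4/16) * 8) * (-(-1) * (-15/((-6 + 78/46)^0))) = -30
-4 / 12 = -1 / 3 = -0.33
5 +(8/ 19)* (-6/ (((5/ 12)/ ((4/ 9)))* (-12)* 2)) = 1457/ 285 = 5.11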